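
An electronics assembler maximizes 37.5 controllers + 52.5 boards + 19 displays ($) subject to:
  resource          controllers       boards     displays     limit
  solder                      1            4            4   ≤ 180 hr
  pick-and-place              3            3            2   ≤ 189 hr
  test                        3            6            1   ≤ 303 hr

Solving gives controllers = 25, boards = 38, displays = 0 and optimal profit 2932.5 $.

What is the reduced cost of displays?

At the optimum: solder uses 177 of 180 (slack = 3); pick-and-place uses 189 of 189 (binding); test uses 303 of 303 (binding).
By complementary slackness, y = 0 for the non-binding constraint.
From A_Bᵀ y = c: 3·y_pick-and-place + 3·y_test = 37.5; 3·y_pick-and-place + 6·y_test = 52.5.
→ y_pick-and-place = 7.5 and y_test = 5.
Reduced cost of displays: c₃ − yᵀa₃ = 19 − (7.5·2 + 5·1) = 19 − 20 = -1.

-1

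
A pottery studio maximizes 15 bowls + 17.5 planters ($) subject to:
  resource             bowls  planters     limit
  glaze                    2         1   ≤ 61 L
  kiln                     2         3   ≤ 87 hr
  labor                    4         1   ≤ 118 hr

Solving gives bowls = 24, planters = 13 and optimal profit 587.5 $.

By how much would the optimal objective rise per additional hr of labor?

Binding: glaze and kiln. Non-binding: labor (9 unused).
Since labor is not tight, its dual is 0.
The binding rows give the dual system: 2·y_glaze + 2·y_kiln = 15 and 1·y_glaze + 3·y_kiln = 17.5.
→ y_glaze = 2.5 and y_kiln = 5.
Shadow price of labor = 0.

0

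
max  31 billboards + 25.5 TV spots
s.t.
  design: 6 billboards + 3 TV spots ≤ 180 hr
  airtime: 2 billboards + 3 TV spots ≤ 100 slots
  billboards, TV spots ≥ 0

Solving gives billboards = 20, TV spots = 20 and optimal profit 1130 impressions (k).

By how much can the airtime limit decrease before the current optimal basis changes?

40

Binding constraints: design, airtime. The basis is B = [[6,3],[2,3]] with det 12.
Per unit decrease in airtime, x* moves by d = (0.25, -0.5).
The basis stays optimal until TV spots reaches 0; allowable decrease = 40 slots.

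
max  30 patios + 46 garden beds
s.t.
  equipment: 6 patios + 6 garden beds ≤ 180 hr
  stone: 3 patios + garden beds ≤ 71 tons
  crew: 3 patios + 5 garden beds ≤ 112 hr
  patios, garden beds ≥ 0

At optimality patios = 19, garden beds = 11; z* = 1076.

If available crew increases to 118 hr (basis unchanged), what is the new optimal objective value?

Binding: equipment and crew. Non-binding: stone (3 unused).
Slack constraints have shadow price 0 (complementary slackness).
From A_Bᵀ y = c: 6·y_equipment + 3·y_crew = 30; 6·y_equipment + 5·y_crew = 46.
→ y_equipment = 1 and y_crew = 8.
Δz = y_crew·Δb = 8 × (6) = 48, so new z* = 1076 + 48 = 1124.

1124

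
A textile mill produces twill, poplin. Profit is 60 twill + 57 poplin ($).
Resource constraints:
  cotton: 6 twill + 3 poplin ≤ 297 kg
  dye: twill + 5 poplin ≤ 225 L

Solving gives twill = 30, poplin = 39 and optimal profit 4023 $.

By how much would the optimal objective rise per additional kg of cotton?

9

Check each constraint at x*: cotton 297/297 (tight); dye 225/225 (tight).
From A_Bᵀ y = c: 6·y_cotton + 1·y_dye = 60; 3·y_cotton + 5·y_dye = 57.
Solving: y_cotton = 9, y_dye = 6.
Shadow price of cotton = 9.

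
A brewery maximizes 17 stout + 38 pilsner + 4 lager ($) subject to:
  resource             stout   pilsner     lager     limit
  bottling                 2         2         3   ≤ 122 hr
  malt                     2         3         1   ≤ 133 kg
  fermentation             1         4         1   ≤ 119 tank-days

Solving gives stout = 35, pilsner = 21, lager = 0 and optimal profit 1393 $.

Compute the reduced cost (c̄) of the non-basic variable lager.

Check each constraint at x*: bottling 112/122 (slack 10); malt 133/133 (tight); fermentation 119/119 (tight).
Since bottling is not tight, its dual is 0.
The binding rows give the dual system: 2·y_malt + 1·y_fermentation = 17 and 3·y_malt + 4·y_fermentation = 38.
Solving: y_malt = 6, y_fermentation = 5.
Reduced cost of lager: c₃ − yᵀa₃ = 4 − (6·1 + 5·1) = 4 − 11 = -7.

-7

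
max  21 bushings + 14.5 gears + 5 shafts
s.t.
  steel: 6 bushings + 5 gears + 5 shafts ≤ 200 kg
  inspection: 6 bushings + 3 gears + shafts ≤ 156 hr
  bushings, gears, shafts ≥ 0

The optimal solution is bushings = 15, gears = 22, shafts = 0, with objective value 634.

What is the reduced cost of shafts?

Both steel and inspection are binding at x*.
From A_Bᵀ y = c: 6·y_steel + 6·y_inspection = 21; 5·y_steel + 3·y_inspection = 14.5.
Solving: y_steel = 2, y_inspection = 1.5.
Reduced cost of shafts: c₃ − yᵀa₃ = 5 − (2·5 + 1.5·1) = 5 − 11.5 = -6.5.

-6.5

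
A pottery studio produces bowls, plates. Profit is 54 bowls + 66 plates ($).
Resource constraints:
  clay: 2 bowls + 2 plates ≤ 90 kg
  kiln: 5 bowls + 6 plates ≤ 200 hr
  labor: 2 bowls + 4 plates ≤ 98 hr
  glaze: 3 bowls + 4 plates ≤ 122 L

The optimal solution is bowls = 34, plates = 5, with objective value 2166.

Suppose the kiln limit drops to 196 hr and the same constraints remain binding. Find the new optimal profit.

2130

Binding: kiln and glaze. Non-binding: clay (12 unused), labor (10 unused).
By complementary slackness, y = 0 for the non-binding constraints.
From A_Bᵀ y = c: 5·y_kiln + 3·y_glaze = 54; 6·y_kiln + 4·y_glaze = 66.
This yields shadow prices y_kiln = 9, y_glaze = 3.
Δz = y_kiln·Δb = 9 × (-4) = -36, so new z* = 2166 − 36 = 2130.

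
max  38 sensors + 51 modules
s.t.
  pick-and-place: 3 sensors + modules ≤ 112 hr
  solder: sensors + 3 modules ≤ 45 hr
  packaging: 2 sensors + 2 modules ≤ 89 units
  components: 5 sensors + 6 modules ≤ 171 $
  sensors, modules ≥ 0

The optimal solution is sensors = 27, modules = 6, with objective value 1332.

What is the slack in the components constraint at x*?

components used = 5·27 + 6·6 = 171; slack = 171 − 171 = 0.

0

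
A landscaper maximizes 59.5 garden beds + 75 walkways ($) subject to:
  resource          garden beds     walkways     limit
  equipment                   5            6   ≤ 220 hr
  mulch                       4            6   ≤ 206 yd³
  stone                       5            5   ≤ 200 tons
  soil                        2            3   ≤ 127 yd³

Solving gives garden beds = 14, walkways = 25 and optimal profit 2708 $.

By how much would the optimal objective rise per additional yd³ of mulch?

3

Check each constraint at x*: equipment 220/220 (tight); mulch 206/206 (tight); stone 195/200 (slack 5); soil 103/127 (slack 24).
Slack constraints have shadow price 0 (complementary slackness).
The binding rows give the dual system: 5·y_equipment + 4·y_mulch = 59.5 and 6·y_equipment + 6·y_mulch = 75.
Solving: y_equipment = 9.5, y_mulch = 3.
Shadow price of mulch = 3.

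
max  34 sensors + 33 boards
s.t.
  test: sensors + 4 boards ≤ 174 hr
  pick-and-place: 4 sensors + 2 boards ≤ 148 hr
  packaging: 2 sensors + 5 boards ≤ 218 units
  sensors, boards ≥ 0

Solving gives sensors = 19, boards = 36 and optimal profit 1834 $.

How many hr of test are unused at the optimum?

test used = 1·19 + 4·36 = 163; slack = 174 − 163 = 11.

11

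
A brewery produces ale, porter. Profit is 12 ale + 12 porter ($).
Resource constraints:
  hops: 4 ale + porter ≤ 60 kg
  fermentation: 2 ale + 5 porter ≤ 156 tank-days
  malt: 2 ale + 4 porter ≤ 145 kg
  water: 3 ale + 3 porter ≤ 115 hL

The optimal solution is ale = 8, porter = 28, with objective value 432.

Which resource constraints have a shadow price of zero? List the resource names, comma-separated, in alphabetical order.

hops: 60/60 (binding)
fermentation: 156/156 (binding)
malt: 128/145 (slack 17)
water: 108/115 (slack 7)
By complementary slackness, a constraint with positive slack has shadow price 0 → malt, water.

malt, water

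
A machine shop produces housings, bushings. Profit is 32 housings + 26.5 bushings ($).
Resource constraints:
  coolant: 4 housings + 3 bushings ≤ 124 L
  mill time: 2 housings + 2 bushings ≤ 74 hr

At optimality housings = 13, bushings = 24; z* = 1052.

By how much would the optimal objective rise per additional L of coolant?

Check each constraint at x*: coolant 124/124 (tight); mill time 74/74 (tight).
Dual feasibility on the basic columns requires 4·y_coolant + 2·y_mill time = 32, 3·y_coolant + 2·y_mill time = 26.5.
Solving: y_coolant = 5.5, y_mill time = 5.
Shadow price of coolant = 5.5.

5.5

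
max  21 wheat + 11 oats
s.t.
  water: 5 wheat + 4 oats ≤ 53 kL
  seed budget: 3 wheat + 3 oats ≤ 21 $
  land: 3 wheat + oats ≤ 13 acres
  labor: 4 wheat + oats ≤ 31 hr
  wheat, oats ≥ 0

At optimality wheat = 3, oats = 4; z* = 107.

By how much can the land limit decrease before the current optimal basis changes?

6

Binding constraints: seed budget, land. The basis is B = [[3,3],[3,1]] with det -6.
Per unit decrease in land, x* moves by d = (-0.5, 0.5).
The basis stays optimal until wheat reaches 0; allowable decrease = 6 acres.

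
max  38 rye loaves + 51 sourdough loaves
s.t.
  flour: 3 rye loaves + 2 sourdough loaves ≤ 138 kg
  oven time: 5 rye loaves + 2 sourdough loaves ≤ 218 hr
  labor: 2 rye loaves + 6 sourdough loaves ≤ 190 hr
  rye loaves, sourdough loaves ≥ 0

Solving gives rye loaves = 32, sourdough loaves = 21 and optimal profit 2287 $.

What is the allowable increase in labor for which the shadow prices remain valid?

224

Binding constraints: flour, labor. The basis is B = [[3,2],[2,6]] with det 14.
Per unit increase in labor, x* moves by d = (-0.1429, 0.2143).
The basis stays optimal until rye loaves reaches 0; allowable increase = 224 hr.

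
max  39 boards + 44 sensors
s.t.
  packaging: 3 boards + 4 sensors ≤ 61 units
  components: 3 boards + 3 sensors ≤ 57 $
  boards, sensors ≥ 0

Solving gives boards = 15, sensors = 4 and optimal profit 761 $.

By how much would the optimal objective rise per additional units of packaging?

Both packaging and components are binding at x*.
Dual feasibility on the basic columns requires 3·y_packaging + 3·y_components = 39, 4·y_packaging + 3·y_components = 44.
→ y_packaging = 5 and y_components = 8.
Shadow price of packaging = 5.

5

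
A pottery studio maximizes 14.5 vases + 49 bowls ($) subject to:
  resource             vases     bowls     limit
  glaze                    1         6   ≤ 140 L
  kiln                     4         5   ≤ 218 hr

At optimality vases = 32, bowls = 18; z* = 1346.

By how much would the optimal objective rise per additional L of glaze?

Both glaze and kiln are binding at x*.
From A_Bᵀ y = c: 1·y_glaze + 4·y_kiln = 14.5; 6·y_glaze + 5·y_kiln = 49.
Solving: y_glaze = 6.5, y_kiln = 2.
Shadow price of glaze = 6.5.

6.5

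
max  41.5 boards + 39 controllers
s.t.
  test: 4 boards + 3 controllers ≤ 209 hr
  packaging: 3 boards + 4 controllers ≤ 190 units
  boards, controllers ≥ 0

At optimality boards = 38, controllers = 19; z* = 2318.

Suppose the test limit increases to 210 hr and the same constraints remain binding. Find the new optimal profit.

2325

Check each constraint at x*: test 209/209 (tight); packaging 190/190 (tight).
The binding rows give the dual system: 4·y_test + 3·y_packaging = 41.5 and 3·y_test + 4·y_packaging = 39.
This yields shadow prices y_test = 7, y_packaging = 4.5.
Δz = y_test·Δb = 7 × (1) = 7, so new z* = 2318 + 7 = 2325.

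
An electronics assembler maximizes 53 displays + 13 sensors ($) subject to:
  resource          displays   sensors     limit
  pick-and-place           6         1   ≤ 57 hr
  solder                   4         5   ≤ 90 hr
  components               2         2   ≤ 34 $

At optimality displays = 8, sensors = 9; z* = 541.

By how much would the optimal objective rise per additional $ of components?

2.5

At the optimum: pick-and-place uses 57 of 57 (binding); solder uses 77 of 90 (slack = 13); components uses 34 of 34 (binding).
Since solder is not tight, its dual is 0.
From A_Bᵀ y = c: 6·y_pick-and-place + 2·y_components = 53; 1·y_pick-and-place + 2·y_components = 13.
This yields shadow prices y_pick-and-place = 8, y_components = 2.5.
Shadow price of components = 2.5.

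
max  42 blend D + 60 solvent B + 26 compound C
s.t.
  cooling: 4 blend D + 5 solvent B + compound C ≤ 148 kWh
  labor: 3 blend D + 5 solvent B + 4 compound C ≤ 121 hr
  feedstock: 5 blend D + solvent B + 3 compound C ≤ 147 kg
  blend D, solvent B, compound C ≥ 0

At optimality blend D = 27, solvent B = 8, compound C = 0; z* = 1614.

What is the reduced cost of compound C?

Binding: cooling and labor. Non-binding: feedstock (4 unused).
Slack constraints have shadow price 0 (complementary slackness).
From A_Bᵀ y = c: 4·y_cooling + 3·y_labor = 42; 5·y_cooling + 5·y_labor = 60.
Solving: y_cooling = 6, y_labor = 6.
Reduced cost of compound C: c₃ − yᵀa₃ = 26 − (6·1 + 6·4) = 26 − 30 = -4.

-4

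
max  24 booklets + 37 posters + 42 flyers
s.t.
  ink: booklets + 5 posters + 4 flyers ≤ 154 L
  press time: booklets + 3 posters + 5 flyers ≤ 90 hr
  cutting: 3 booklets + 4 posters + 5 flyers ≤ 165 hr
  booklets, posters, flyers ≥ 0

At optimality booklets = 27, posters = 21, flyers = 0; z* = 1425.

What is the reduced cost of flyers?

At the optimum: ink uses 132 of 154 (slack = 22); press time uses 90 of 90 (binding); cutting uses 165 of 165 (binding).
By complementary slackness, y = 0 for the non-binding constraint.
Dual feasibility on the basic columns requires 1·y_press time + 3·y_cutting = 24, 3·y_press time + 4·y_cutting = 37.
→ y_press time = 3 and y_cutting = 7.
Reduced cost of flyers: c₃ − yᵀa₃ = 42 − (3·5 + 7·5) = 42 − 50 = -8.

-8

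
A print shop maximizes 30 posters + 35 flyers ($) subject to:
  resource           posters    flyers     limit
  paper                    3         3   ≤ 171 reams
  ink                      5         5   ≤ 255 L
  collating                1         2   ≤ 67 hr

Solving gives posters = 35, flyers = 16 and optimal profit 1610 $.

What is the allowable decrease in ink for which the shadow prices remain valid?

87.5

Binding constraints: ink, collating. The basis is B = [[5,5],[1,2]] with det 5.
Per unit decrease in ink, x* moves by d = (-0.4, 0.2).
The basis stays optimal until posters reaches 0; allowable decrease = 87.5 L.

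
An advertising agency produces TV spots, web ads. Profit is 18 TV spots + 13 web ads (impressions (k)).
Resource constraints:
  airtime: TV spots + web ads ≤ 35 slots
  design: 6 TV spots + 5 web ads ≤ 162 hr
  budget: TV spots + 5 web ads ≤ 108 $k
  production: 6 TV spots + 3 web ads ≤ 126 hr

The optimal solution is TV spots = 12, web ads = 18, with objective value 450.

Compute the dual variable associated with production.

1

Binding: design and production. Non-binding: airtime (5 unused), budget (6 unused).
Since airtime, budget are not tight, their duals are 0.
The binding rows give the dual system: 6·y_design + 6·y_production = 18 and 5·y_design + 3·y_production = 13.
→ y_design = 2 and y_production = 1.
Shadow price of production = 1.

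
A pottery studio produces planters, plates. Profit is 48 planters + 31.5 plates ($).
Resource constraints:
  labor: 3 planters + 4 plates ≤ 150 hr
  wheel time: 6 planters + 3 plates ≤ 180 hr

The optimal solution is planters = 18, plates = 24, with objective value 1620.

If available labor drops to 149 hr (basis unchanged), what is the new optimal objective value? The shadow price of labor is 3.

Δb = -1, so new z* = 1620 + (3)·(-1) = 1620 − 3 = 1617.

1617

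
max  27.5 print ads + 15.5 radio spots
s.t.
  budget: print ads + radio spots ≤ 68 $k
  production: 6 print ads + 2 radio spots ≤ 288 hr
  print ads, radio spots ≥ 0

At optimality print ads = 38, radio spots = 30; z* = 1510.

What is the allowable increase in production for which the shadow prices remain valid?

120

Binding constraints: budget, production. The basis is B = [[1,1],[6,2]] with det -4.
Per unit increase in production, x* moves by d = (0.25, -0.25).
The basis stays optimal until radio spots reaches 0; allowable increase = 120 hr.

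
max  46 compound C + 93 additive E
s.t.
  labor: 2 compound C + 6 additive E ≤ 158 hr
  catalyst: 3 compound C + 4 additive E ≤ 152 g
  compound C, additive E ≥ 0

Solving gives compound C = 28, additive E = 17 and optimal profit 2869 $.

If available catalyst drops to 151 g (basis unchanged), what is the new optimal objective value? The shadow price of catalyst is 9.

Δb = -1, so new z* = 2869 + (9)·(-1) = 2869 − 9 = 2860.

2860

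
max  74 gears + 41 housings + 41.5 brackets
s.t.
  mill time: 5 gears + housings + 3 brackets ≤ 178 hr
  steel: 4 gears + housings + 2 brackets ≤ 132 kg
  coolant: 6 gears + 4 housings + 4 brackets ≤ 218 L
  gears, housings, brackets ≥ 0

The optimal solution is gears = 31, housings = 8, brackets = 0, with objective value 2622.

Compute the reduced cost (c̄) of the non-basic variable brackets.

Binding: steel and coolant. Non-binding: mill time (15 unused).
By complementary slackness, y = 0 for the non-binding constraint.
Dual feasibility on the basic columns requires 4·y_steel + 6·y_coolant = 74, 1·y_steel + 4·y_coolant = 41.
This yields shadow prices y_steel = 5, y_coolant = 9.
Reduced cost of brackets: c₃ − yᵀa₃ = 41.5 − (5·2 + 9·4) = 41.5 − 46 = -4.5.

-4.5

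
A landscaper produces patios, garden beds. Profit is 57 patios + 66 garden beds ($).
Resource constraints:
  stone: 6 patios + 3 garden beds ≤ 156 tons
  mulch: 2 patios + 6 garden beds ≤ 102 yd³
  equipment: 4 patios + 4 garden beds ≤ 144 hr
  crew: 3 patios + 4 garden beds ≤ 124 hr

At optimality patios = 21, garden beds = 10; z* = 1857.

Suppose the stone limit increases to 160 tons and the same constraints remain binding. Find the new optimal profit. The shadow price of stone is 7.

Δb = 4, so new z* = 1857 + (7)·(4) = 1857 + 28 = 1885.

1885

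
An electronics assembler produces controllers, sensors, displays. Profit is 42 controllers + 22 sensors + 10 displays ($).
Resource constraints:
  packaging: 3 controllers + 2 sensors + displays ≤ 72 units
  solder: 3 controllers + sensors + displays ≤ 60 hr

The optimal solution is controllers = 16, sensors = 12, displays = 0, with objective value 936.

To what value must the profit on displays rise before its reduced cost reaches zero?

14

At the optimum: packaging uses 72 of 72 (binding); solder uses 60 of 60 (binding).
The binding rows give the dual system: 3·y_packaging + 3·y_solder = 42 and 2·y_packaging + 1·y_solder = 22.
→ y_packaging = 8 and y_solder = 6.
displays enters the basis when its profit ≥ yᵀa₃ = 8·1 + 6·1 = 14.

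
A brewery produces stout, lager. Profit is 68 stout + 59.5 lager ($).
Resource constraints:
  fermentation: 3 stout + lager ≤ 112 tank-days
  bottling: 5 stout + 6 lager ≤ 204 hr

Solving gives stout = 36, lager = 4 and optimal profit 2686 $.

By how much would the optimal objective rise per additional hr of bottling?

At the optimum: fermentation uses 112 of 112 (binding); bottling uses 204 of 204 (binding).
From A_Bᵀ y = c: 3·y_fermentation + 5·y_bottling = 68; 1·y_fermentation + 6·y_bottling = 59.5.
This yields shadow prices y_fermentation = 8.5, y_bottling = 8.5.
Shadow price of bottling = 8.5.

8.5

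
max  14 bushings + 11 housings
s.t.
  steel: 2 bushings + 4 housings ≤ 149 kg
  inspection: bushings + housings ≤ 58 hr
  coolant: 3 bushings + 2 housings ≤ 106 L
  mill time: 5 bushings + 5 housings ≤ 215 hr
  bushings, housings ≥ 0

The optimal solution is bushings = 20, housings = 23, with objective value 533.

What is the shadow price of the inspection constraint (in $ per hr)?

0

Binding: coolant and mill time. Non-binding: steel (17 unused), inspection (15 unused).
Slack constraints have shadow price 0 (complementary slackness).
From A_Bᵀ y = c: 3·y_coolant + 5·y_mill time = 14; 2·y_coolant + 5·y_mill time = 11.
→ y_coolant = 3 and y_mill time = 1.
Shadow price of inspection = 0.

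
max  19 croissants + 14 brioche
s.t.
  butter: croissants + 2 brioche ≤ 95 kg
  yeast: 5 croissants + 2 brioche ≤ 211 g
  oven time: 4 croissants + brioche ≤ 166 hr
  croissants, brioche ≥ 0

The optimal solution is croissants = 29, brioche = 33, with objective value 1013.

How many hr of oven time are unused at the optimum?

17

oven time used = 4·29 + 1·33 = 149; slack = 166 − 149 = 17.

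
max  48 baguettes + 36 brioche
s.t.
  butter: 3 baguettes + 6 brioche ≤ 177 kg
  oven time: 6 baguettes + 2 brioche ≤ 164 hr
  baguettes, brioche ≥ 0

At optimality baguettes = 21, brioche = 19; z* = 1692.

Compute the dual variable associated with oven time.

Both butter and oven time are binding at x*.
The binding rows give the dual system: 3·y_butter + 6·y_oven time = 48 and 6·y_butter + 2·y_oven time = 36.
This yields shadow prices y_butter = 4, y_oven time = 6.
Shadow price of oven time = 6.

6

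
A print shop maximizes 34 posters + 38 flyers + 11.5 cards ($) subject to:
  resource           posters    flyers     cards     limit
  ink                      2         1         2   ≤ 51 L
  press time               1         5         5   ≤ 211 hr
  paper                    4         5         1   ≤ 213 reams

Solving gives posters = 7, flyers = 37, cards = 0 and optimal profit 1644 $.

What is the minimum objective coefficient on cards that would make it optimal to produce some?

13

At the optimum: ink uses 51 of 51 (binding); press time uses 192 of 211 (slack = 19); paper uses 213 of 213 (binding).
By complementary slackness, y = 0 for the non-binding constraint.
From A_Bᵀ y = c: 2·y_ink + 4·y_paper = 34; 1·y_ink + 5·y_paper = 38.
→ y_ink = 3 and y_paper = 7.
cards enters the basis when its profit ≥ yᵀa₃ = 3·2 + 7·1 = 13.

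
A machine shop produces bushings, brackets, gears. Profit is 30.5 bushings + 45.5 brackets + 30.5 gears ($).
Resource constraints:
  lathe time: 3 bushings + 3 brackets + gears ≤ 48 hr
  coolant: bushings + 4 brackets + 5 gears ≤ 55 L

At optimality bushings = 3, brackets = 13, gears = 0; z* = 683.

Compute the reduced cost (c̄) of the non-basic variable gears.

Check each constraint at x*: lathe time 48/48 (tight); coolant 55/55 (tight).
Dual feasibility on the basic columns requires 3·y_lathe time + 1·y_coolant = 30.5, 3·y_lathe time + 4·y_coolant = 45.5.
→ y_lathe time = 8.5 and y_coolant = 5.
Reduced cost of gears: c₃ − yᵀa₃ = 30.5 − (8.5·1 + 5·5) = 30.5 − 33.5 = -3.

-3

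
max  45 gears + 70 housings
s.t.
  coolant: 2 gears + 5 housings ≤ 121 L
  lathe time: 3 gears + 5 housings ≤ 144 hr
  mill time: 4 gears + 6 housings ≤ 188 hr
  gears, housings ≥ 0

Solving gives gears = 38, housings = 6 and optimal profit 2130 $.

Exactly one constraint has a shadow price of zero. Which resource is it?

coolant

coolant: 106/121 (slack 15)
lathe time: 144/144 (binding)
mill time: 188/188 (binding)
By complementary slackness, a constraint with positive slack has shadow price 0 → coolant.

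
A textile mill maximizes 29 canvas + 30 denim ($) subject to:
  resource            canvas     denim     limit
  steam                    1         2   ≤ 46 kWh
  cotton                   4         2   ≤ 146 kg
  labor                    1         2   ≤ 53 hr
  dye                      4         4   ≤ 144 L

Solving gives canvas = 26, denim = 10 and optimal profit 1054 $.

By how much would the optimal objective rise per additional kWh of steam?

1

At the optimum: steam uses 46 of 46 (binding); cotton uses 124 of 146 (slack = 22); labor uses 46 of 53 (slack = 7); dye uses 144 of 144 (binding).
Slack constraints have shadow price 0 (complementary slackness).
From A_Bᵀ y = c: 1·y_steam + 4·y_dye = 29; 2·y_steam + 4·y_dye = 30.
Solving: y_steam = 1, y_dye = 7.
Shadow price of steam = 1.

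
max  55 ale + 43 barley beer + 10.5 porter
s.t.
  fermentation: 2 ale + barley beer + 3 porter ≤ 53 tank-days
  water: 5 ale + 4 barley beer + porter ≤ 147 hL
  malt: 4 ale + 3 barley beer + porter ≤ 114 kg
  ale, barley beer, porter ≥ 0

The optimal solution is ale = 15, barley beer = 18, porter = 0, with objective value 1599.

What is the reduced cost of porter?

Check each constraint at x*: fermentation 48/53 (slack 5); water 147/147 (tight); malt 114/114 (tight).
Slack constraints have shadow price 0 (complementary slackness).
Dual feasibility on the basic columns requires 5·y_water + 4·y_malt = 55, 4·y_water + 3·y_malt = 43.
→ y_water = 7 and y_malt = 5.
Reduced cost of porter: c₃ − yᵀa₃ = 10.5 − (7·1 + 5·1) = 10.5 − 12 = -1.5.

-1.5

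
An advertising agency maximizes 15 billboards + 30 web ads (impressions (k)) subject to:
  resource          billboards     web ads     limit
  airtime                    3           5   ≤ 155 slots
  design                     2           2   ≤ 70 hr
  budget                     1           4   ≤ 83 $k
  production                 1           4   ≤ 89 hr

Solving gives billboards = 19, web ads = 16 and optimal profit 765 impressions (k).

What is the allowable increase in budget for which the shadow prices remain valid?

Binding constraints: design, budget. The basis is B = [[2,2],[1,4]] with det 6.
Per unit increase in budget, x* moves by d = (-0.3333, 0.3333).
The basis stays optimal until production becomes binding; allowable increase = 6 $k.

6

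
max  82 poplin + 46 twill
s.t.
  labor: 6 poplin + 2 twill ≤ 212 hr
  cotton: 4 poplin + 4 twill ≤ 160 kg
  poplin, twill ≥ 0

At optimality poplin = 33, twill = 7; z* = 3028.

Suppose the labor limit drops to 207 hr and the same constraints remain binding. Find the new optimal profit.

At the optimum: labor uses 212 of 212 (binding); cotton uses 160 of 160 (binding).
The binding rows give the dual system: 6·y_labor + 4·y_cotton = 82 and 2·y_labor + 4·y_cotton = 46.
Solving: y_labor = 9, y_cotton = 7.
Δz = y_labor·Δb = 9 × (-5) = -45, so new z* = 3028 − 45 = 2983.

2983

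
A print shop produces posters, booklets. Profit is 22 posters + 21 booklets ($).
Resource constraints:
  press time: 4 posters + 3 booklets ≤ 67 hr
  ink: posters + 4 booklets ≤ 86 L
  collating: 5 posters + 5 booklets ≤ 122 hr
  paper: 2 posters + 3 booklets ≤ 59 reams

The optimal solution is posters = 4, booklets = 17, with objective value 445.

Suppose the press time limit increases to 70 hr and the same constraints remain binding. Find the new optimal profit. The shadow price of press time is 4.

Δb = 3, so new z* = 445 + (4)·(3) = 445 + 12 = 457.

457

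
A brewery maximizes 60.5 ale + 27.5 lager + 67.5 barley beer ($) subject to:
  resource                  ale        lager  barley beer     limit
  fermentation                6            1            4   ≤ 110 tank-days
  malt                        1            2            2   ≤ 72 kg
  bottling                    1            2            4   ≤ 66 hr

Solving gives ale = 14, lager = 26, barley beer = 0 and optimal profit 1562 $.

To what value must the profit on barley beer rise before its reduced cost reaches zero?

Check each constraint at x*: fermentation 110/110 (tight); malt 66/72 (slack 6); bottling 66/66 (tight).
Slack constraints have shadow price 0 (complementary slackness).
The binding rows give the dual system: 6·y_fermentation + 1·y_bottling = 60.5 and 1·y_fermentation + 2·y_bottling = 27.5.
This yields shadow prices y_fermentation = 8.5, y_bottling = 9.5.
barley beer enters the basis when its profit ≥ yᵀa₃ = 8.5·4 + 9.5·4 = 72.

72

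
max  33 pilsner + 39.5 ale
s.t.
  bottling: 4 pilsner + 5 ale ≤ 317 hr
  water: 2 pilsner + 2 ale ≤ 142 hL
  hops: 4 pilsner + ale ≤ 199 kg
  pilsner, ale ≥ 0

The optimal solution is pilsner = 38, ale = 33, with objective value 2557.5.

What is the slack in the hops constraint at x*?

hops used = 4·38 + 1·33 = 185; slack = 199 − 185 = 14.

14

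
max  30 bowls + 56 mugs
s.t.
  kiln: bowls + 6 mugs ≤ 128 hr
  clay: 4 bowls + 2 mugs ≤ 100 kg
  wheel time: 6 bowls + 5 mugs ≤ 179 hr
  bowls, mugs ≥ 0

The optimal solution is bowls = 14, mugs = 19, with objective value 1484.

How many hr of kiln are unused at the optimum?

kiln used = 1·14 + 6·19 = 128; slack = 128 − 128 = 0.

0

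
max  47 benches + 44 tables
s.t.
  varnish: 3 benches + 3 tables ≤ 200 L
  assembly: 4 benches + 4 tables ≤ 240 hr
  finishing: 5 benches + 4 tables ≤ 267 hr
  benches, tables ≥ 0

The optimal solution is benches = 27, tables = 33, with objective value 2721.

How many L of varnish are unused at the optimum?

varnish used = 3·27 + 3·33 = 180; slack = 200 − 180 = 20.

20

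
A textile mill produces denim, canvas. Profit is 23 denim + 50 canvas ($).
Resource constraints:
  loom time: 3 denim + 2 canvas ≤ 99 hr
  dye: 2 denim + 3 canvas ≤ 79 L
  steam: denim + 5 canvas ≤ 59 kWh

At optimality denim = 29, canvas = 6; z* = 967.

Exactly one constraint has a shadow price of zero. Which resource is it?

dye

loom time: 99/99 (binding)
dye: 76/79 (slack 3)
steam: 59/59 (binding)
By complementary slackness, a constraint with positive slack has shadow price 0 → dye.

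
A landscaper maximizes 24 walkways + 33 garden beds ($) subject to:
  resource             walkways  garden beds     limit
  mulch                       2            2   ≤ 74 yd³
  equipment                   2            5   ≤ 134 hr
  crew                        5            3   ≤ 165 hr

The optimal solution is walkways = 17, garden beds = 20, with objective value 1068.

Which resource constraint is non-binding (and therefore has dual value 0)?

crew

mulch: 74/74 (binding)
equipment: 134/134 (binding)
crew: 145/165 (slack 20)
By complementary slackness, a constraint with positive slack has shadow price 0 → crew.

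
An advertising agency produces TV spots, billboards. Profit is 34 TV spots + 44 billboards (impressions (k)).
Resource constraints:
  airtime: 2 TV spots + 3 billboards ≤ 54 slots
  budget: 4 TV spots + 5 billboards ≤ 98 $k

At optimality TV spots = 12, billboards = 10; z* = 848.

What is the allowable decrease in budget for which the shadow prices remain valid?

Binding constraints: airtime, budget. The basis is B = [[2,3],[4,5]] with det -2.
Per unit decrease in budget, x* moves by d = (-1.5, 1).
The basis stays optimal until TV spots reaches 0; allowable decrease = 8 $k.

8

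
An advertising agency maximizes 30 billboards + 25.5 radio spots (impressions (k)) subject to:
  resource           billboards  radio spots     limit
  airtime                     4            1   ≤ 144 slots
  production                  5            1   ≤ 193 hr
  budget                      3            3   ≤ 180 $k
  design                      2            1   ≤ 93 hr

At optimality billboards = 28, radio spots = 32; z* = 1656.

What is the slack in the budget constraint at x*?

0

budget used = 3·28 + 3·32 = 180; slack = 180 − 180 = 0.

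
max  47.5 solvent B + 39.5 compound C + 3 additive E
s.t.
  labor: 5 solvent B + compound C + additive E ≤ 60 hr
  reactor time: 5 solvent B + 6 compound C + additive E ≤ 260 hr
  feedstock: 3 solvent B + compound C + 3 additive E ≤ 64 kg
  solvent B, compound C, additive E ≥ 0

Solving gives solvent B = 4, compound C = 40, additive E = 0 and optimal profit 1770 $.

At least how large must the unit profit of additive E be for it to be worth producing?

9.5

Binding: labor and reactor time. Non-binding: feedstock (12 unused).
Slack constraints have shadow price 0 (complementary slackness).
From A_Bᵀ y = c: 5·y_labor + 5·y_reactor time = 47.5; 1·y_labor + 6·y_reactor time = 39.5.
→ y_labor = 3.5 and y_reactor time = 6.
additive E enters the basis when its profit ≥ yᵀa₃ = 3.5·1 + 6·1 = 9.5.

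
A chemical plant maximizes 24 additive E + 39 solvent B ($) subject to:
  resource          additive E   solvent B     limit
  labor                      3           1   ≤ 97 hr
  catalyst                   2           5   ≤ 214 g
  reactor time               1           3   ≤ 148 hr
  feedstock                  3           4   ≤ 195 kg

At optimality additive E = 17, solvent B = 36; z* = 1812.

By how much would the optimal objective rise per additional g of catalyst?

Binding: catalyst and feedstock. Non-binding: labor (10 unused), reactor time (23 unused).
Since labor, reactor time are not tight, their duals are 0.
From A_Bᵀ y = c: 2·y_catalyst + 3·y_feedstock = 24; 5·y_catalyst + 4·y_feedstock = 39.
This yields shadow prices y_catalyst = 3, y_feedstock = 6.
Shadow price of catalyst = 3.

3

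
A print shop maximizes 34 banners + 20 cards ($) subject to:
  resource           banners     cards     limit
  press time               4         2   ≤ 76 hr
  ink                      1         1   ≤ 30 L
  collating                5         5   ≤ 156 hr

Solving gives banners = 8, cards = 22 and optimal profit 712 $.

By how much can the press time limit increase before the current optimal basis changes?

44

Binding constraints: press time, ink. The basis is B = [[4,2],[1,1]] with det 2.
Per unit increase in press time, x* moves by d = (0.5, -0.5).
The basis stays optimal until cards reaches 0; allowable increase = 44 hr.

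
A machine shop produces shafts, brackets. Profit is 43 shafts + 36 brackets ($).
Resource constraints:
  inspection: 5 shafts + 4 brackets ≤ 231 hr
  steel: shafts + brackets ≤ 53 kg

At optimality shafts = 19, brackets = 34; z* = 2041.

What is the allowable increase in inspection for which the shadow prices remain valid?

Binding constraints: inspection, steel. The basis is B = [[5,4],[1,1]] with det 1.
Per unit increase in inspection, x* moves by d = (1, -1).
The basis stays optimal until brackets reaches 0; allowable increase = 34 hr.

34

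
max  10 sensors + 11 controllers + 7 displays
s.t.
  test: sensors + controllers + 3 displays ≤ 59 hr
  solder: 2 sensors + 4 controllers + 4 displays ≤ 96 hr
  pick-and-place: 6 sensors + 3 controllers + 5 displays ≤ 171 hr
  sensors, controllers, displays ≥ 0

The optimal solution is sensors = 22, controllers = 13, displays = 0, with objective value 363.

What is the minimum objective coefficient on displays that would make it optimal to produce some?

Binding: solder and pick-and-place. Non-binding: test (24 unused).
Since test is not tight, its dual is 0.
From A_Bᵀ y = c: 2·y_solder + 6·y_pick-and-place = 10; 4·y_solder + 3·y_pick-and-place = 11.
Solving: y_solder = 2, y_pick-and-place = 1.
displays enters the basis when its profit ≥ yᵀa₃ = 2·4 + 1·5 = 13.

13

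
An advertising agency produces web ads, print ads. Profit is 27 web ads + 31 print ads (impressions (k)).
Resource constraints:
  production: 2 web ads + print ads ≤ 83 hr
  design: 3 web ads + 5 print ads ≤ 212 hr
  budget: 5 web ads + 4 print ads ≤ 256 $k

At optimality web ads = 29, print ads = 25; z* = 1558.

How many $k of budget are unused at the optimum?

budget used = 5·29 + 4·25 = 245; slack = 256 − 245 = 11.

11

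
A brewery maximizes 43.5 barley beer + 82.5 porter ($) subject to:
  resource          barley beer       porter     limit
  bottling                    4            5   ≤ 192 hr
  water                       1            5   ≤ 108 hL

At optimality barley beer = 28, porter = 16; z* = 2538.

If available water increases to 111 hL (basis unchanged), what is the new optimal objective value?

2560.5

Check each constraint at x*: bottling 192/192 (tight); water 108/108 (tight).
The binding rows give the dual system: 4·y_bottling + 1·y_water = 43.5 and 5·y_bottling + 5·y_water = 82.5.
Solving: y_bottling = 9, y_water = 7.5.
Δz = y_water·Δb = 7.5 × (3) = 22.5, so new z* = 2538 + 22.5 = 2560.5.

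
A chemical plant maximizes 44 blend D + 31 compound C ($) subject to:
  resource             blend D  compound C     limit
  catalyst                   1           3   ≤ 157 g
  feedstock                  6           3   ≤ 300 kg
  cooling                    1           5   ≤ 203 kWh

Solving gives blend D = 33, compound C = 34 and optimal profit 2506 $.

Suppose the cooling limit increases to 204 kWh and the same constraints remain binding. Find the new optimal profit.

2508

Check each constraint at x*: catalyst 135/157 (slack 22); feedstock 300/300 (tight); cooling 203/203 (tight).
Slack constraints have shadow price 0 (complementary slackness).
Dual feasibility on the basic columns requires 6·y_feedstock + 1·y_cooling = 44, 3·y_feedstock + 5·y_cooling = 31.
This yields shadow prices y_feedstock = 7, y_cooling = 2.
Δz = y_cooling·Δb = 2 × (1) = 2, so new z* = 2506 + 2 = 2508.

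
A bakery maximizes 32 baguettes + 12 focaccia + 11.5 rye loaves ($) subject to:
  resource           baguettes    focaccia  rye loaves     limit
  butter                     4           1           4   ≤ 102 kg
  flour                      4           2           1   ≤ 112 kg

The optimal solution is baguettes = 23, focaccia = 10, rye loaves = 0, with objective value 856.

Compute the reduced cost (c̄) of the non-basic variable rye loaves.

-8.5

At the optimum: butter uses 102 of 102 (binding); flour uses 112 of 112 (binding).
Dual feasibility on the basic columns requires 4·y_butter + 4·y_flour = 32, 1·y_butter + 2·y_flour = 12.
Solving: y_butter = 4, y_flour = 4.
Reduced cost of rye loaves: c₃ − yᵀa₃ = 11.5 − (4·4 + 4·1) = 11.5 − 20 = -8.5.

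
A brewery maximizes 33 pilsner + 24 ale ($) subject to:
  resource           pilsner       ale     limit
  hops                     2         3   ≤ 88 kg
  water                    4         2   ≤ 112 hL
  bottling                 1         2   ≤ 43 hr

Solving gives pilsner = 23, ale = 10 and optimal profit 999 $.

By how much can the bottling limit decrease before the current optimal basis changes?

Binding constraints: water, bottling. The basis is B = [[4,2],[1,2]] with det 6.
Per unit decrease in bottling, x* moves by d = (0.3333, -0.6667).
The basis stays optimal until ale reaches 0; allowable decrease = 15 hr.

15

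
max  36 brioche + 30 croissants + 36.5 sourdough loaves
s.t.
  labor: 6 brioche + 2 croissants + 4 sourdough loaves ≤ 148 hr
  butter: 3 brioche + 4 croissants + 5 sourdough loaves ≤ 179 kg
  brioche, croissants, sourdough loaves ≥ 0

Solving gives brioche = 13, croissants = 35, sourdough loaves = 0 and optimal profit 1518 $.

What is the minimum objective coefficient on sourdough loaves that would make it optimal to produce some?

Check each constraint at x*: labor 148/148 (tight); butter 179/179 (tight).
The binding rows give the dual system: 6·y_labor + 3·y_butter = 36 and 2·y_labor + 4·y_butter = 30.
Solving: y_labor = 3, y_butter = 6.
sourdough loaves enters the basis when its profit ≥ yᵀa₃ = 3·4 + 6·5 = 42.

42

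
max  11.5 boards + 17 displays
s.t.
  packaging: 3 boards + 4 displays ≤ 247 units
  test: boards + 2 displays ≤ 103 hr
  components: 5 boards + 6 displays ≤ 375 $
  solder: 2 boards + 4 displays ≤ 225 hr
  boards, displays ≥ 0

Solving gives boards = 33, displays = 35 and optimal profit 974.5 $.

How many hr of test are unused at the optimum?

test used = 1·33 + 2·35 = 103; slack = 103 − 103 = 0.

0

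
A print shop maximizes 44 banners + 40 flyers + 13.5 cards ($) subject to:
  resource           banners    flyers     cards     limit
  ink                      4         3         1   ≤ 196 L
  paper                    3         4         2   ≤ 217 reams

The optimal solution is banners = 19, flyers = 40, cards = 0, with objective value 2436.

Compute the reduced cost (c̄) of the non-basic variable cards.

-2.5

At the optimum: ink uses 196 of 196 (binding); paper uses 217 of 217 (binding).
The binding rows give the dual system: 4·y_ink + 3·y_paper = 44 and 3·y_ink + 4·y_paper = 40.
Solving: y_ink = 8, y_paper = 4.
Reduced cost of cards: c₃ − yᵀa₃ = 13.5 − (8·1 + 4·2) = 13.5 − 16 = -2.5.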